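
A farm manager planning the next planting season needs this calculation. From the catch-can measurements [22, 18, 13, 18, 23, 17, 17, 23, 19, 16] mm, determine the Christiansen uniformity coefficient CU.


xbar = 186 / 10 = 18.600
sum|xi - xbar| = 25.200
CU = 100 * (1 - 25.200 / (10 * 18.600))
   = 100 * (1 - 0.1355)
   = 86.45%


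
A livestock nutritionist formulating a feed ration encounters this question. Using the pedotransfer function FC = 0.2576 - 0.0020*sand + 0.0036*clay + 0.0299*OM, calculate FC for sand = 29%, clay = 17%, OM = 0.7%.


FC = 0.2576 - 0.0020*29 + 0.0036*17 + 0.0299*0.7
   = 0.2576 - 0.0580 + 0.0612 + 0.0209
   = 0.2817


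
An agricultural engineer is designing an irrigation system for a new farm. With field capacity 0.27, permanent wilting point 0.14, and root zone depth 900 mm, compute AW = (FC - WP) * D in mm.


AW = (FC - WP) * D
   = (0.27 - 0.14) * 900
   = 0.13 * 900
   = 117 mm


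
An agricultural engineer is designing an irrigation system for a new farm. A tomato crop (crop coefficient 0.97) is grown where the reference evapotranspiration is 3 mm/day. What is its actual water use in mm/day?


ETc = Kc * ET0
    = 0.97 * 3
    = 2.91 mm/day


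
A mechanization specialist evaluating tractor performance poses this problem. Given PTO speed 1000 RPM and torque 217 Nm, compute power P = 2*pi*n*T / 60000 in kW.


P = 2*pi*n*T / 60000
  = 2*pi * 1000 * 217 / 60000
  = 1363451.21 / 60000
  = 22.72 kW


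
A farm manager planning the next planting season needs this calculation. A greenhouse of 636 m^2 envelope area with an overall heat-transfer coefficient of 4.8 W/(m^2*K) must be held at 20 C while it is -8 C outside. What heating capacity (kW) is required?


dT = 20 - (-8) = 28 K
Q = U * A * dT
  = 4.8 * 636 * 28
  = 85478.40 W = 85.48 kW


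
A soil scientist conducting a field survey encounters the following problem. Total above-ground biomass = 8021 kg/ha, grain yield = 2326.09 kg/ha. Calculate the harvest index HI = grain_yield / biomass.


HI = grain_yield / biomass
   = 2326.09 / 8021
   = 0.29


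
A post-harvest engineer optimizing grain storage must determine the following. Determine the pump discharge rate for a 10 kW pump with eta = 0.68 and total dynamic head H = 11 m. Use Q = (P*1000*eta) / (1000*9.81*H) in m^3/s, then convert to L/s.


Q = (P * 1000 * eta) / (rho * g * H)
  = (10 * 1000 * 0.68) / (1000 * 9.81 * 11)
  = 6800 / 107910
  = 0.06302 m^3/s = 63.02 L/s


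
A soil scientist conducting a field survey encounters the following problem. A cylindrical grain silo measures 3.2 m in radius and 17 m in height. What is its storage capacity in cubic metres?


V = pi * r^2 * h
  = pi * 3.2^2 * 17
  = pi * 10.24 * 17
  = 546.89 m^3


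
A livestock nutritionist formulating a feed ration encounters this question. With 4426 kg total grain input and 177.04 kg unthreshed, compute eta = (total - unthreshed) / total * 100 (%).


eta = (total - unthreshed) / total * 100
    = (4426 - 177.04) / 4426 * 100
    = 4248.96 / 4426 * 100
    = 96%


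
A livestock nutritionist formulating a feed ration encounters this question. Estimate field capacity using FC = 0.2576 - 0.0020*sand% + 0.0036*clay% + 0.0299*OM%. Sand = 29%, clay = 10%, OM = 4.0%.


FC = 0.2576 - 0.0020*29 + 0.0036*10 + 0.0299*4.0
   = 0.2576 - 0.0580 + 0.0360 + 0.1196
   = 0.3552


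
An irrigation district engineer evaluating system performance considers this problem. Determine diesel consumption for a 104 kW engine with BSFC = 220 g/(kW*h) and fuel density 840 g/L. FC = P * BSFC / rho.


FC = P * BSFC / rho_fuel
   = 104 * 220 / 840
   = 22880 / 840
   = 27.24 L/h


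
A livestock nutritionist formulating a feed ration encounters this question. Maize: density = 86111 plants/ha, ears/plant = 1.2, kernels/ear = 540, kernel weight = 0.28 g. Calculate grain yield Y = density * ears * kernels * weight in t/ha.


Y = density * ears * kernels * kw
  = 86111 * 1.2 * 540 * 0.28 g/ha
  = 15623979.84 g/ha
  = 15623.98 kg/ha = 15.62 t/ha


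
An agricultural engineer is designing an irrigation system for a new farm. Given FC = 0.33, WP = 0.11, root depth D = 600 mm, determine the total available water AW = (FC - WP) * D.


AW = (FC - WP) * D
   = (0.33 - 0.11) * 600
   = 0.22 * 600
   = 132 mm


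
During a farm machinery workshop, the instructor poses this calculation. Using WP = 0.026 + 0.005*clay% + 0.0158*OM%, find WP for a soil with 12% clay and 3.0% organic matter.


WP = 0.026 + 0.005*12 + 0.0158*3.0
   = 0.026 + 0.0600 + 0.0474
   = 0.1334


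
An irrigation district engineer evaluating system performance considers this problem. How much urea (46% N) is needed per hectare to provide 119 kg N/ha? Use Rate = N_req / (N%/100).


Rate = N_required / (N_content / 100)
     = 119 / (46 / 100)
     = 119 / 0.46
     = 258.70 kg/ha


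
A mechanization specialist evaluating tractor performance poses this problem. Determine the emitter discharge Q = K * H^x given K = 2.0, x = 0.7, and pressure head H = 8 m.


Q = K * H^x
  = 2.0 * 8^0.7
  = 2.0 * 4.2871
  = 8.57 L/h


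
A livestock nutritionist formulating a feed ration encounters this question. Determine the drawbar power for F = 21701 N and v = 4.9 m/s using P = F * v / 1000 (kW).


P = F * v / 1000
  = 21701 * 4.9 / 1000
  = 106334.90 / 1000
  = 106.33 kW


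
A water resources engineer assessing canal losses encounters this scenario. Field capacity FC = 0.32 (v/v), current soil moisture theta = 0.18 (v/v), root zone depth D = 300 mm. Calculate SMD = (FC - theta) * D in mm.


SMD = (FC - theta) * D
    = (0.32 - 0.18) * 300
    = 0.140 * 300
    = 42 mm


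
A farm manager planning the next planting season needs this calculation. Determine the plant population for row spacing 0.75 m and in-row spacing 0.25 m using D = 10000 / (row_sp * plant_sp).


D = 10000 / (row_sp * plant_sp)
  = 10000 / (0.75 * 0.25)
  = 10000 / 0.1875
  = 53333.33 plants/ha


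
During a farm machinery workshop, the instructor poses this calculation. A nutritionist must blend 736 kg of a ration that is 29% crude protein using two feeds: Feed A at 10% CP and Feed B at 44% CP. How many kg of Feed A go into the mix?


parts_A = CP_b - target = 44 - 29 = 15
parts_B = target - CP_a = 29 - 10 = 19
total_parts = 15 + 19 = 34
Feed A = 736 * 15 / 34 = 324.71 kg
Feed B = 736 * 19 / 34 = 411.29 kg

324.71 kg


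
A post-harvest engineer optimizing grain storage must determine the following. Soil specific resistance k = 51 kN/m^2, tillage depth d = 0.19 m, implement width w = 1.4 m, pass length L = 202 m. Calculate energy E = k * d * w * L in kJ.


E = k * d * w * L
  = 51 * 0.19 * 1.4 * 202
  = 2740.33 kJ


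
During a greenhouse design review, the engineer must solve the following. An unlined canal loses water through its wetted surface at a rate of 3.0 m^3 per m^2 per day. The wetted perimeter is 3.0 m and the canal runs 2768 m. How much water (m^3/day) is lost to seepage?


S = C * P * L
  = 3.0 * 3.0 * 2768
  = 24912 m^3/day


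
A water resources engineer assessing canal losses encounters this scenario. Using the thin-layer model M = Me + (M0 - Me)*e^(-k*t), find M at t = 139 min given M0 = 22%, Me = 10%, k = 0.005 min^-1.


M = Me + (M0 - Me) * e^(-k*t)
  = 10 + (22 - 10) * e^(-0.005*139)
  = 10 + 12 * e^(-0.695)
  = 10 + 12 * 0.49907
  = 10 + 5.9889
  = 15.99%


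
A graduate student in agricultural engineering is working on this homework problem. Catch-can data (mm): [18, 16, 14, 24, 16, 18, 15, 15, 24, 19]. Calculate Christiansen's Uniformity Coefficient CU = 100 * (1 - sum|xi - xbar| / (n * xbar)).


xbar = 179 / 10 = 17.900
sum|xi - xbar| = 27
CU = 100 * (1 - 27 / (10 * 17.900))
   = 100 * (1 - 0.1508)
   = 84.92%


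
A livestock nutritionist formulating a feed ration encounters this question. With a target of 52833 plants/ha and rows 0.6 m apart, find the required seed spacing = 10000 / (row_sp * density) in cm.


spacing = 10000 / (row_sp * density)
        = 10000 / (0.6 * 52833)
        = 10000 / 31699.80
        = 0.31546 m = 31.55 cm


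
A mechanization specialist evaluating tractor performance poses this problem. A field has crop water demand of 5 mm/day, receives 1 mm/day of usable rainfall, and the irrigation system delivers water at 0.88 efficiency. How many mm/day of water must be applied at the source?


IWR = (ETc - Pe) / Ea
    = (5 - 1) / 0.88
    = 4 / 0.88
    = 4.55 mm/day


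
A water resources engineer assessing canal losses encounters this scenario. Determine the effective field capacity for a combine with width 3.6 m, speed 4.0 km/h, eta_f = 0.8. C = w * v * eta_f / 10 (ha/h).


C = w * v * eta_f / 10
  = 3.6 * 4.0 * 0.8 / 10
  = 11.52 / 10
  = 1.15 ha/h


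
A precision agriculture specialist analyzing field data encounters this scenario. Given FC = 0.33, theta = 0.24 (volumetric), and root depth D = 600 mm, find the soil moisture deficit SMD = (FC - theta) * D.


SMD = (FC - theta) * D
    = (0.33 - 0.24) * 600
    = 0.090 * 600
    = 54 mm


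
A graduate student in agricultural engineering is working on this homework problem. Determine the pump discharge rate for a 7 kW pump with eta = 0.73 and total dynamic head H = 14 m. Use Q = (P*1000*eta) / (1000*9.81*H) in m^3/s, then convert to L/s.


Q = (P * 1000 * eta) / (rho * g * H)
  = (7 * 1000 * 0.73) / (1000 * 9.81 * 14)
  = 5110 / 137340
  = 0.03721 m^3/s = 37.21 L/s


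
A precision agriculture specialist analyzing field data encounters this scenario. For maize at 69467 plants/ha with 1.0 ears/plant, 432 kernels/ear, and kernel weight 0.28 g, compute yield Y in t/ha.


Y = density * ears * kernels * kw
  = 69467 * 1.0 * 432 * 0.28 g/ha
  = 8402728.32 g/ha
  = 8402.73 kg/ha = 8.40 t/ha


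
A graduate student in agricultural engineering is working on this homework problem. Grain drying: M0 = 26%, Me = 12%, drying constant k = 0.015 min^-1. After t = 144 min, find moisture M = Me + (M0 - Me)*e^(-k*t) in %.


M = Me + (M0 - Me) * e^(-k*t)
  = 12 + (26 - 12) * e^(-0.015*144)
  = 12 + 14 * e^(-2.160)
  = 12 + 14 * 0.11533
  = 12 + 1.6146
  = 13.61%


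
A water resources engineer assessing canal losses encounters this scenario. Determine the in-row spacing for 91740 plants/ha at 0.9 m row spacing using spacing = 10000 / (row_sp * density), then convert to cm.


spacing = 10000 / (row_sp * density)
        = 10000 / (0.9 * 91740)
        = 10000 / 82566
        = 0.12112 m = 12.11 cm


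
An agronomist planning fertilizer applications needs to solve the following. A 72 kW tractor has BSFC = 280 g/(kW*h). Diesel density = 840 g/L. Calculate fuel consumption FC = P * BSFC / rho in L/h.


FC = P * BSFC / rho_fuel
   = 72 * 280 / 840
   = 20160 / 840
   = 24 L/h


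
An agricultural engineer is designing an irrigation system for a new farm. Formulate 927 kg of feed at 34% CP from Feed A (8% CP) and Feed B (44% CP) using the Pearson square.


parts_A = CP_b - target = 44 - 34 = 10
parts_B = target - CP_a = 34 - 8 = 26
total_parts = 10 + 26 = 36
Feed A = 927 * 10 / 36 = 257.50 kg
Feed B = 927 * 26 / 36 = 669.50 kg

257.50 kg


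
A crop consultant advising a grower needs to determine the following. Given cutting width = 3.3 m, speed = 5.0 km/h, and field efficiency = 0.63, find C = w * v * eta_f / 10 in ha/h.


C = w * v * eta_f / 10
  = 3.3 * 5.0 * 0.63 / 10
  = 10.40 / 10
  = 1.04 ha/h


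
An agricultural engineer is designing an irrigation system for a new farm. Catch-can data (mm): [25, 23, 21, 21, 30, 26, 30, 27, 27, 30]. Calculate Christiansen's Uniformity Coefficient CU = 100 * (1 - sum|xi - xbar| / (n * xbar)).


xbar = 260 / 10 = 26
sum|xi - xbar| = 28
CU = 100 * (1 - 28 / (10 * 26))
   = 100 * (1 - 0.1077)
   = 89.23%


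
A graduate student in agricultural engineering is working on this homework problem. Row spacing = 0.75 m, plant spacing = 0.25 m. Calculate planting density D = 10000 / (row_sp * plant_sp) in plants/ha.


D = 10000 / (row_sp * plant_sp)
  = 10000 / (0.75 * 0.25)
  = 10000 / 0.1875
  = 53333.33 plants/ha


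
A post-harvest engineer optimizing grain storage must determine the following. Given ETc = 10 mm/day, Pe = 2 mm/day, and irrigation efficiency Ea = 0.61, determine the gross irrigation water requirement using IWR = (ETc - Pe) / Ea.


IWR = (ETc - Pe) / Ea
    = (10 - 2) / 0.61
    = 8 / 0.61
    = 13.11 mm/day


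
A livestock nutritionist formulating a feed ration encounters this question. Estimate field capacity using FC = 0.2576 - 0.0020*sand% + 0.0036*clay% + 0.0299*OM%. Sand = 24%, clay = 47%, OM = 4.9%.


FC = 0.2576 - 0.0020*24 + 0.0036*47 + 0.0299*4.9
   = 0.2576 - 0.0480 + 0.1692 + 0.1465
   = 0.5253


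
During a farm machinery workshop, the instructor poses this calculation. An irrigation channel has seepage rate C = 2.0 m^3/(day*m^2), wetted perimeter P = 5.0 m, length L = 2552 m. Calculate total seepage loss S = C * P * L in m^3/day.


S = C * P * L
  = 2.0 * 5.0 * 2552
  = 25520 m^3/day


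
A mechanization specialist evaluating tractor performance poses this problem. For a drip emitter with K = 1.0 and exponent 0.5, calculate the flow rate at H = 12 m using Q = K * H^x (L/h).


Q = K * H^x
  = 1.0 * 12^0.5
  = 1.0 * 3.4641
  = 3.46 L/h


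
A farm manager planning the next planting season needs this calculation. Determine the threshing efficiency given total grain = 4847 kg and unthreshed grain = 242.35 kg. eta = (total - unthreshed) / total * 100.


eta = (total - unthreshed) / total * 100
    = (4847 - 242.35) / 4847 * 100
    = 4604.65 / 4847 * 100
    = 95%


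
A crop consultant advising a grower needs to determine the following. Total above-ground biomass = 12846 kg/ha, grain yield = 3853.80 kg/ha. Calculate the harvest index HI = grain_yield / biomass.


HI = grain_yield / biomass
   = 3853.80 / 12846
   = 0.30


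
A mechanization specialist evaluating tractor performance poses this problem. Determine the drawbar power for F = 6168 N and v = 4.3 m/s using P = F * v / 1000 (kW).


P = F * v / 1000
  = 6168 * 4.3 / 1000
  = 26522.40 / 1000
  = 26.52 kW


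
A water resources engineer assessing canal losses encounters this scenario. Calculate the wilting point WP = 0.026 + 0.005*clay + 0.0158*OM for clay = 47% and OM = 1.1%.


WP = 0.026 + 0.005*47 + 0.0158*1.1
   = 0.026 + 0.2350 + 0.0174
   = 0.2784


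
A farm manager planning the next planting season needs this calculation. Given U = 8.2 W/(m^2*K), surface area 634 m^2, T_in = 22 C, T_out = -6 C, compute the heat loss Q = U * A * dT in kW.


dT = 22 - (-6) = 28 K
Q = U * A * dT
  = 8.2 * 634 * 28
  = 145566.40 W = 145.57 kW


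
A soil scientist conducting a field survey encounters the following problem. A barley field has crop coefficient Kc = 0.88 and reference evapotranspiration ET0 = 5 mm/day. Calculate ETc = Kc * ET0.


ETc = Kc * ET0
    = 0.88 * 5
    = 4.40 mm/day


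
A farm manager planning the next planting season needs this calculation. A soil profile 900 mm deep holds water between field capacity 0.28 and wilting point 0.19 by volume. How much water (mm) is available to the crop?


AW = (FC - WP) * D
   = (0.28 - 0.19) * 900
   = 0.09 * 900
   = 81 mm


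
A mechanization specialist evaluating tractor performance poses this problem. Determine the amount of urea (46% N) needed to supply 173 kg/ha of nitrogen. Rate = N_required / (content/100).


Rate = N_required / (N_content / 100)
     = 173 / (46 / 100)
     = 173 / 0.46
     = 376.09 kg/ha


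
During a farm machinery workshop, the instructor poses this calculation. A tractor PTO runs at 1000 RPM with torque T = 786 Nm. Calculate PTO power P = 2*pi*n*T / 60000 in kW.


P = 2*pi*n*T / 60000
  = 2*pi * 1000 * 786 / 60000
  = 4938583.65 / 60000
  = 82.31 kW


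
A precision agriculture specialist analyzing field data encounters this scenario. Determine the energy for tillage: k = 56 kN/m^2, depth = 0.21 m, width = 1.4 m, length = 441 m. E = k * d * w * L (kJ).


E = k * d * w * L
  = 56 * 0.21 * 1.4 * 441
  = 7260.62 kJ


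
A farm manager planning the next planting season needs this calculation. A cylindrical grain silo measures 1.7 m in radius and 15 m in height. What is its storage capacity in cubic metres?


V = pi * r^2 * h
  = pi * 1.7^2 * 15
  = pi * 2.89 * 15
  = 136.19 m^3


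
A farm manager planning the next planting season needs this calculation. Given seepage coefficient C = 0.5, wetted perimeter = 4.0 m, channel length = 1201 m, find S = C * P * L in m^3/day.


S = C * P * L
  = 0.5 * 4.0 * 1201
  = 2402 m^3/day


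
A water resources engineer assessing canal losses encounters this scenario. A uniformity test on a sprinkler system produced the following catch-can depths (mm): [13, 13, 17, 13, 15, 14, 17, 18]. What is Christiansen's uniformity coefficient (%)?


xbar = 120 / 8 = 15
sum|xi - xbar| = 14
CU = 100 * (1 - 14 / (8 * 15))
   = 100 * (1 - 0.1167)
   = 88.33%


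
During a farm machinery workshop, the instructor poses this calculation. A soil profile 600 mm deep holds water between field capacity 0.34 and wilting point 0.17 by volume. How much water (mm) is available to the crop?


AW = (FC - WP) * D
   = (0.34 - 0.17) * 600
   = 0.17 * 600
   = 102 mm


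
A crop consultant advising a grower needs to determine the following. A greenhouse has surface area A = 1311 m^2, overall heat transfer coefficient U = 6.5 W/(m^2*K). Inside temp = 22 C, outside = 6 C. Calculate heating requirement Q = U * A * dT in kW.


dT = 22 - (6) = 16 K
Q = U * A * dT
  = 6.5 * 1311 * 16
  = 136344 W = 136.34 kW


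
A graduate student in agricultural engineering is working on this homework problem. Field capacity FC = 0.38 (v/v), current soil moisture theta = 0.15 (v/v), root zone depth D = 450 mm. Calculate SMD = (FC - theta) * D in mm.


SMD = (FC - theta) * D
    = (0.38 - 0.15) * 450
    = 0.230 * 450
    = 103.50 mm


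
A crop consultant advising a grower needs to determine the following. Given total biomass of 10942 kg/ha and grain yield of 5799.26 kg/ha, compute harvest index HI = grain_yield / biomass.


HI = grain_yield / biomass
   = 5799.26 / 10942
   = 0.53


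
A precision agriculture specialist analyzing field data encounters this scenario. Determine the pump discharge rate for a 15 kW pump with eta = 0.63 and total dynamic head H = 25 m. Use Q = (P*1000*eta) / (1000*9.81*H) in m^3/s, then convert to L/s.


Q = (P * 1000 * eta) / (rho * g * H)
  = (15 * 1000 * 0.63) / (1000 * 9.81 * 25)
  = 9450 / 245250
  = 0.03853 m^3/s = 38.53 L/s


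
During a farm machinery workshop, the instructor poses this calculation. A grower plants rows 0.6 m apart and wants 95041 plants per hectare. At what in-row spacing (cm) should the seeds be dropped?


spacing = 10000 / (row_sp * density)
        = 10000 / (0.6 * 95041)
        = 10000 / 57024.60
        = 0.17536 m = 17.54 cm


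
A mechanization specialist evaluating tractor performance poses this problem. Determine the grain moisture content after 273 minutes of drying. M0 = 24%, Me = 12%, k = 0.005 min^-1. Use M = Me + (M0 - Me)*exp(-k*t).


M = Me + (M0 - Me) * e^(-k*t)
  = 12 + (24 - 12) * e^(-0.005*273)
  = 12 + 12 * e^(-1.365)
  = 12 + 12 * 0.25538
  = 12 + 3.0646
  = 15.06%


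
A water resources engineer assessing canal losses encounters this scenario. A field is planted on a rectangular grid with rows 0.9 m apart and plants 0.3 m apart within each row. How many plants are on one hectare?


D = 10000 / (row_sp * plant_sp)
  = 10000 / (0.9 * 0.3)
  = 10000 / 0.2700
  = 37037.04 plants/ha


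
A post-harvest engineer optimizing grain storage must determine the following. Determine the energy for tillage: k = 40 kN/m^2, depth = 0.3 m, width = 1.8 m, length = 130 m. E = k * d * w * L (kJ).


E = k * d * w * L
  = 40 * 0.3 * 1.8 * 130
  = 2808 kJ


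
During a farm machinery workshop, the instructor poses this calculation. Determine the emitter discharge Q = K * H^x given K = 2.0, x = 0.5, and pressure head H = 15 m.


Q = K * H^x
  = 2.0 * 15^0.5
  = 2.0 * 3.8730
  = 7.75 L/h


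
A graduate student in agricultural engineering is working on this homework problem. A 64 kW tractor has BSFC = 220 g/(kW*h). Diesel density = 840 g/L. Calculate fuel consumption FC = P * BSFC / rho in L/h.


FC = P * BSFC / rho_fuel
   = 64 * 220 / 840
   = 14080 / 840
   = 16.76 L/h


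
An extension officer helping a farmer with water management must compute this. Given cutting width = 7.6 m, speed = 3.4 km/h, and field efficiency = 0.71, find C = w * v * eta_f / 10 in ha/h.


C = w * v * eta_f / 10
  = 7.6 * 3.4 * 0.71 / 10
  = 18.35 / 10
  = 1.83 ha/h


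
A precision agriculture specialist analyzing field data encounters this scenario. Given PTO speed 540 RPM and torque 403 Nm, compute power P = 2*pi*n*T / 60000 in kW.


P = 2*pi*n*T / 60000
  = 2*pi * 540 * 403 / 60000
  = 1367346.79 / 60000
  = 22.79 kW


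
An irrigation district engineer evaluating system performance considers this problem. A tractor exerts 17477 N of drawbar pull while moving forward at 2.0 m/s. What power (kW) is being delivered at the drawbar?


P = F * v / 1000
  = 17477 * 2.0 / 1000
  = 34954 / 1000
  = 34.95 kW


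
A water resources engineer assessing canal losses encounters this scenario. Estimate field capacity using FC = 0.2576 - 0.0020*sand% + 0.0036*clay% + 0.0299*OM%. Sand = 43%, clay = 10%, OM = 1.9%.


FC = 0.2576 - 0.0020*43 + 0.0036*10 + 0.0299*1.9
   = 0.2576 - 0.0860 + 0.0360 + 0.0568
   = 0.2644


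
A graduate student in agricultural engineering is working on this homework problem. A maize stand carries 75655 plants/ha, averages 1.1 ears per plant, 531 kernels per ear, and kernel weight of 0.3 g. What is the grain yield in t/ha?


Y = density * ears * kernels * kw
  = 75655 * 1.1 * 531 * 0.3 g/ha
  = 13257025.65 g/ha
  = 13257.03 kg/ha = 13.26 t/ha


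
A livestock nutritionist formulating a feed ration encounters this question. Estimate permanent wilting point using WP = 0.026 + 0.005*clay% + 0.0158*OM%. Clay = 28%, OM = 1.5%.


WP = 0.026 + 0.005*28 + 0.0158*1.5
   = 0.026 + 0.1400 + 0.0237
   = 0.1897


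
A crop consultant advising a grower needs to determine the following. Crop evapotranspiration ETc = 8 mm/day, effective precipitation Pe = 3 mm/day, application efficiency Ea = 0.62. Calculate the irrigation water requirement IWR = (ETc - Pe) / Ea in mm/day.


IWR = (ETc - Pe) / Ea
    = (8 - 3) / 0.62
    = 5 / 0.62
    = 8.06 mm/day


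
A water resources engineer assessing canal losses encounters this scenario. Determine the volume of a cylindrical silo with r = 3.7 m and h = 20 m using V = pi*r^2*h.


V = pi * r^2 * h
  = pi * 3.7^2 * 20
  = pi * 13.69 * 20
  = 860.17 m^3


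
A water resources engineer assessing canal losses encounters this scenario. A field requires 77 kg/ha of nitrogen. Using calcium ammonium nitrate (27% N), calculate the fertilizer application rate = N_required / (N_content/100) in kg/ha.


Rate = N_required / (N_content / 100)
     = 77 / (27 / 100)
     = 77 / 0.27
     = 285.19 kg/ha


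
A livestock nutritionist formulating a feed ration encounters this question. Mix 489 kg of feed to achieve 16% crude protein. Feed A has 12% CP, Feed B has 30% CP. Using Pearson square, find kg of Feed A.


parts_A = CP_b - target = 30 - 16 = 14
parts_B = target - CP_a = 16 - 12 = 4
total_parts = 14 + 4 = 18
Feed A = 489 * 14 / 18 = 380.33 kg
Feed B = 489 * 4 / 18 = 108.67 kg

380.33 kg


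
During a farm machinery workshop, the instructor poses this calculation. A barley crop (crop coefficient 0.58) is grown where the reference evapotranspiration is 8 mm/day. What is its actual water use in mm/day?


ETc = Kc * ET0
    = 0.58 * 8
    = 4.64 mm/day


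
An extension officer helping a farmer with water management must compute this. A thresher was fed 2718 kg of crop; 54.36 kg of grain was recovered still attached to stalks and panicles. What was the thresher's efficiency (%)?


eta = (total - unthreshed) / total * 100
    = (2718 - 54.36) / 2718 * 100
    = 2663.64 / 2718 * 100
    = 98%


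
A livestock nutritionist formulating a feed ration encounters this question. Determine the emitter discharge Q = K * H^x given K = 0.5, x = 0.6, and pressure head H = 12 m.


Q = K * H^x
  = 0.5 * 12^0.6
  = 0.5 * 4.4413
  = 2.22 L/h


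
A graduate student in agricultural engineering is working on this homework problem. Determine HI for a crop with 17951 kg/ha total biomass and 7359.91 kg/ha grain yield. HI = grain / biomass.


HI = grain_yield / biomass
   = 7359.91 / 17951
   = 0.41


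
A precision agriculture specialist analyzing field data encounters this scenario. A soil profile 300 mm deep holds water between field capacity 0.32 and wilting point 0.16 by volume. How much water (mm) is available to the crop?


AW = (FC - WP) * D
   = (0.32 - 0.16) * 300
   = 0.16 * 300
   = 48 mm


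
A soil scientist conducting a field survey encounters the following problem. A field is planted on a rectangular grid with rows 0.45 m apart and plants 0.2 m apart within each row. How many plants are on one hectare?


D = 10000 / (row_sp * plant_sp)
  = 10000 / (0.45 * 0.2)
  = 10000 / 0.0900
  = 111111.11 plants/ha


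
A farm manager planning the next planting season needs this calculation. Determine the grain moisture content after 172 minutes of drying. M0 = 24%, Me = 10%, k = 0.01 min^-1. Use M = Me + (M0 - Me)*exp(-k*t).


M = Me + (M0 - Me) * e^(-k*t)
  = 10 + (24 - 10) * e^(-0.01*172)
  = 10 + 14 * e^(-1.720)
  = 10 + 14 * 0.17907
  = 10 + 2.5069
  = 12.51%


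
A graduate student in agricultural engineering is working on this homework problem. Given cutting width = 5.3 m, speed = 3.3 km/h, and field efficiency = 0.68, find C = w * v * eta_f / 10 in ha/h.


C = w * v * eta_f / 10
  = 5.3 * 3.3 * 0.68 / 10
  = 11.89 / 10
  = 1.19 ha/h


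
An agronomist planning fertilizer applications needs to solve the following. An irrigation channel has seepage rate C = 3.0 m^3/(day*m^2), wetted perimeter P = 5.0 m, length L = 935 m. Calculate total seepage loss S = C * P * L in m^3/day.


S = C * P * L
  = 3.0 * 5.0 * 935
  = 14025 m^3/day


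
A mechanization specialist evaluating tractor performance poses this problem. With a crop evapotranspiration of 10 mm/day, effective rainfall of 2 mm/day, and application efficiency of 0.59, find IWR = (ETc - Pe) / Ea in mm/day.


IWR = (ETc - Pe) / Ea
    = (10 - 2) / 0.59
    = 8 / 0.59
    = 13.56 mm/day


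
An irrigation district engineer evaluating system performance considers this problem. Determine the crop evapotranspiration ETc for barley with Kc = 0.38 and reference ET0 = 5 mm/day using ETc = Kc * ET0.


ETc = Kc * ET0
    = 0.38 * 5
    = 1.90 mm/day


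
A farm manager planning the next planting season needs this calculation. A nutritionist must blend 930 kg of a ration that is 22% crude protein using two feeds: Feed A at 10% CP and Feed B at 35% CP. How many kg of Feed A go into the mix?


parts_A = CP_b - target = 35 - 22 = 13
parts_B = target - CP_a = 22 - 10 = 12
total_parts = 13 + 12 = 25
Feed A = 930 * 13 / 25 = 483.60 kg
Feed B = 930 * 12 / 25 = 446.40 kg

483.60 kg


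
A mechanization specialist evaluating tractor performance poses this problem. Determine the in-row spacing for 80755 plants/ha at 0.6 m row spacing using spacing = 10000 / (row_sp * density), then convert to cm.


spacing = 10000 / (row_sp * density)
        = 10000 / (0.6 * 80755)
        = 10000 / 48453
        = 0.20639 m = 20.64 cm


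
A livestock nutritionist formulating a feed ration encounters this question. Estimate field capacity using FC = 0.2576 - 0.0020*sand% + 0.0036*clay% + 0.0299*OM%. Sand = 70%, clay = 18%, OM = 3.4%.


FC = 0.2576 - 0.0020*70 + 0.0036*18 + 0.0299*3.4
   = 0.2576 - 0.1400 + 0.0648 + 0.1017
   = 0.2841


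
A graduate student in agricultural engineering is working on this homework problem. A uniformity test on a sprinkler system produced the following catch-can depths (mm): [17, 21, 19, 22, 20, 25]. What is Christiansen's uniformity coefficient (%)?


xbar = 124 / 6 = 20.667
sum|xi - xbar| = 12
CU = 100 * (1 - 12 / (6 * 20.667))
   = 100 * (1 - 0.0968)
   = 90.32%


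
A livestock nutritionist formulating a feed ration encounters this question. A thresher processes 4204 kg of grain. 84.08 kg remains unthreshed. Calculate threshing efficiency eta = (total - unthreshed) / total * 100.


eta = (total - unthreshed) / total * 100
    = (4204 - 84.08) / 4204 * 100
    = 4119.92 / 4204 * 100
    = 98%


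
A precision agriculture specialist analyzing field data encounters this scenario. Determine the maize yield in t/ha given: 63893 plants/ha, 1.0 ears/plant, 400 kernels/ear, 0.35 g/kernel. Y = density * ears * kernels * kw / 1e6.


Y = density * ears * kernels * kw
  = 63893 * 1.0 * 400 * 0.35 g/ha
  = 8945020 g/ha
  = 8945.02 kg/ha = 8.95 t/ha


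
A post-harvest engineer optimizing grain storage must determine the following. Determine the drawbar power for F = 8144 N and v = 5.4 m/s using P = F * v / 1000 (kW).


P = F * v / 1000
  = 8144 * 5.4 / 1000
  = 43977.60 / 1000
  = 43.98 kW


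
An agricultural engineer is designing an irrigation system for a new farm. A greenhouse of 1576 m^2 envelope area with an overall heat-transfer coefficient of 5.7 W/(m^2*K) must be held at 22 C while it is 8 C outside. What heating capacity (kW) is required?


dT = 22 - (8) = 14 K
Q = U * A * dT
  = 5.7 * 1576 * 14
  = 125764.80 W = 125.76 kW


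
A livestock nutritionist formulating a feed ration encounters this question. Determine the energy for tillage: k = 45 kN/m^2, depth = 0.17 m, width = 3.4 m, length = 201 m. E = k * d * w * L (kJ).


E = k * d * w * L
  = 45 * 0.17 * 3.4 * 201
  = 5228.01 kJ


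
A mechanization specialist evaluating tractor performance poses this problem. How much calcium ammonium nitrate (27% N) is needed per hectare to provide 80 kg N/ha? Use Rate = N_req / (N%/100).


Rate = N_required / (N_content / 100)
     = 80 / (27 / 100)
     = 80 / 0.27
     = 296.30 kg/ha


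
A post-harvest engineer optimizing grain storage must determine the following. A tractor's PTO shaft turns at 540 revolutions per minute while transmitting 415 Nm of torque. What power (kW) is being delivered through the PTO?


P = 2*pi*n*T / 60000
  = 2*pi * 540 * 415 / 60000
  = 1408061.83 / 60000
  = 23.47 kW


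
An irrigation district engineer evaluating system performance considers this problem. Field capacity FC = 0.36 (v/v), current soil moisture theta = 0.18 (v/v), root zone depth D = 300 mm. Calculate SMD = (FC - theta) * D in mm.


SMD = (FC - theta) * D
    = (0.36 - 0.18) * 300
    = 0.180 * 300
    = 54 mm


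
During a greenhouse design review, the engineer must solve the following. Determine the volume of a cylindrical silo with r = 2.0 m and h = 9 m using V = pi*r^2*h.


V = pi * r^2 * h
  = pi * 2.0^2 * 9
  = pi * 4 * 9
  = 113.10 m^3


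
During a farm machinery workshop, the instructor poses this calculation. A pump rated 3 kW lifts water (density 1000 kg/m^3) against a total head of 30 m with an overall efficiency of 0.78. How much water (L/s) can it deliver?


Q = (P * 1000 * eta) / (rho * g * H)
  = (3 * 1000 * 0.78) / (1000 * 9.81 * 30)
  = 2340 / 294300
  = 0.00795 m^3/s = 7.95 L/s


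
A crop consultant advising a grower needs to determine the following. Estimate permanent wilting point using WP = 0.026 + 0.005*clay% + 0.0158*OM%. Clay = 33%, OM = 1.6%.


WP = 0.026 + 0.005*33 + 0.0158*1.6
   = 0.026 + 0.1650 + 0.0253
   = 0.2163


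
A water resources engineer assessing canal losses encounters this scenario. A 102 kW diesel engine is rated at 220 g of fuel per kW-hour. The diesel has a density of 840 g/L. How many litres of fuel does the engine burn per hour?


FC = P * BSFC / rho_fuel
   = 102 * 220 / 840
   = 22440 / 840
   = 26.71 L/h


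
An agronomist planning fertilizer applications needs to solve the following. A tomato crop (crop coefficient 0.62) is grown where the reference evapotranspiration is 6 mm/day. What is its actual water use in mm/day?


ETc = Kc * ET0
    = 0.62 * 6
    = 3.72 mm/day


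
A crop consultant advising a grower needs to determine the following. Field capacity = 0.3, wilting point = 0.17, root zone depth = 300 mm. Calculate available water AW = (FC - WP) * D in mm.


AW = (FC - WP) * D
   = (0.3 - 0.17) * 300
   = 0.13 * 300
   = 39 mm


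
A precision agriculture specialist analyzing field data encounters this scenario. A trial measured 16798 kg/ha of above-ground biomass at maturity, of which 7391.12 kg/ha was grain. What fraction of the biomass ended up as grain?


HI = grain_yield / biomass
   = 7391.12 / 16798
   = 0.44


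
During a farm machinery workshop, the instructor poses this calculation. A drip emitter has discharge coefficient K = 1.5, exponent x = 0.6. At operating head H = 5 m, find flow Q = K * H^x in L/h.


Q = K * H^x
  = 1.5 * 5^0.6
  = 1.5 * 2.6265
  = 3.94 L/h


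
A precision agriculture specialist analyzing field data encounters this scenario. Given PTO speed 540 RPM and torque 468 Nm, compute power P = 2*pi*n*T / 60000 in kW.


P = 2*pi*n*T / 60000
  = 2*pi * 540 * 468 / 60000
  = 1587886.59 / 60000
  = 26.46 kW


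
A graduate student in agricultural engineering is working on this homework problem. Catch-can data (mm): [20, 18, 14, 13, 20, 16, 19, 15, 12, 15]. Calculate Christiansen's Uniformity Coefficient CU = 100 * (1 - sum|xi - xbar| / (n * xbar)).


xbar = 162 / 10 = 16.200
sum|xi - xbar| = 24.400
CU = 100 * (1 - 24.400 / (10 * 16.200))
   = 100 * (1 - 0.1506)
   = 84.94%


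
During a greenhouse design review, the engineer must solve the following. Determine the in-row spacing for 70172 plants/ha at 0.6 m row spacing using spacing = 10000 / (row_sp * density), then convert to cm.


spacing = 10000 / (row_sp * density)
        = 10000 / (0.6 * 70172)
        = 10000 / 42103.20
        = 0.23751 m = 23.75 cm


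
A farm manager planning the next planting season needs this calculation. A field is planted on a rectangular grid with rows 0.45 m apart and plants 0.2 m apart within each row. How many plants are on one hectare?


D = 10000 / (row_sp * plant_sp)
  = 10000 / (0.45 * 0.2)
  = 10000 / 0.0900
  = 111111.11 plants/ha


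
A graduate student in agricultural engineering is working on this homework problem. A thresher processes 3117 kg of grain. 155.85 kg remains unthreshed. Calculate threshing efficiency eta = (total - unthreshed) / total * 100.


eta = (total - unthreshed) / total * 100
    = (3117 - 155.85) / 3117 * 100
    = 2961.15 / 3117 * 100
    = 95%


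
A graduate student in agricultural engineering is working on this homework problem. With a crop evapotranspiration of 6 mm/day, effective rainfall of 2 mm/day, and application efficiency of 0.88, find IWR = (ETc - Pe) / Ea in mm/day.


IWR = (ETc - Pe) / Ea
    = (6 - 2) / 0.88
    = 4 / 0.88
    = 4.55 mm/day


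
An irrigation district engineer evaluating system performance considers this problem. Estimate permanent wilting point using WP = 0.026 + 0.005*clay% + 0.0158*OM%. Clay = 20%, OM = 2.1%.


WP = 0.026 + 0.005*20 + 0.0158*2.1
   = 0.026 + 0.1000 + 0.0332
   = 0.1592


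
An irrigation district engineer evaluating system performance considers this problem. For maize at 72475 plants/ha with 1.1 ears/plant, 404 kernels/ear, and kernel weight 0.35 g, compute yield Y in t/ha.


Y = density * ears * kernels * kw
  = 72475 * 1.1 * 404 * 0.35 g/ha
  = 11272761.50 g/ha
  = 11272.76 kg/ha = 11.27 t/ha


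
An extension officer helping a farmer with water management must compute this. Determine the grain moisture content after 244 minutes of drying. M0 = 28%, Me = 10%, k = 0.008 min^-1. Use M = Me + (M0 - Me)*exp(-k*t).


M = Me + (M0 - Me) * e^(-k*t)
  = 10 + (28 - 10) * e^(-0.008*244)
  = 10 + 18 * e^(-1.952)
  = 10 + 18 * 0.14199
  = 10 + 2.5558
  = 12.56%


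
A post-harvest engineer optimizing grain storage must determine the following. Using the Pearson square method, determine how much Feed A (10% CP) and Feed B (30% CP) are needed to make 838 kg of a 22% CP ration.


parts_A = CP_b - target = 30 - 22 = 8
parts_B = target - CP_a = 22 - 10 = 12
total_parts = 8 + 12 = 20
Feed A = 838 * 8 / 20 = 335.20 kg
Feed B = 838 * 12 / 20 = 502.80 kg

335.20 kg


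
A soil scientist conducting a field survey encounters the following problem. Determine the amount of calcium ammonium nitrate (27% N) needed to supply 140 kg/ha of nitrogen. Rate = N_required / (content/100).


Rate = N_required / (N_content / 100)
     = 140 / (27 / 100)
     = 140 / 0.27
     = 518.52 kg/ha


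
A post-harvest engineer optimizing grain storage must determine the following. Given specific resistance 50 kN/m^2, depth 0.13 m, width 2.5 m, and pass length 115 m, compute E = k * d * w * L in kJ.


E = k * d * w * L
  = 50 * 0.13 * 2.5 * 115
  = 1868.75 kJ


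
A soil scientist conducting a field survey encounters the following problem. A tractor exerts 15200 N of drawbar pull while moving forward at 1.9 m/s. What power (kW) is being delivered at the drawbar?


P = F * v / 1000
  = 15200 * 1.9 / 1000
  = 28880 / 1000
  = 28.88 kW


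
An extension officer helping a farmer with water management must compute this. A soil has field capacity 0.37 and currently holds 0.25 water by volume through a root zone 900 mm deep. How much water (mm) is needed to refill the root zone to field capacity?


SMD = (FC - theta) * D
    = (0.37 - 0.25) * 900
    = 0.120 * 900
    = 108 mm


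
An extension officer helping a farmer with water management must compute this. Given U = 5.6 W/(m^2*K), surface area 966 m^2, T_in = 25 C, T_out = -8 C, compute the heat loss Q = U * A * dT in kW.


dT = 25 - (-8) = 33 K
Q = U * A * dT
  = 5.6 * 966 * 33
  = 178516.80 W = 178.52 kW


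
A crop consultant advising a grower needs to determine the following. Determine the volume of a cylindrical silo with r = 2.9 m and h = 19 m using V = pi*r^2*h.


V = pi * r^2 * h
  = pi * 2.9^2 * 19
  = pi * 8.41 * 19
  = 502.00 m^3


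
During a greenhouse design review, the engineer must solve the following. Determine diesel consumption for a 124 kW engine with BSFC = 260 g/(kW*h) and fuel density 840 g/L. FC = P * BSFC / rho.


FC = P * BSFC / rho_fuel
   = 124 * 260 / 840
   = 32240 / 840
   = 38.38 L/h


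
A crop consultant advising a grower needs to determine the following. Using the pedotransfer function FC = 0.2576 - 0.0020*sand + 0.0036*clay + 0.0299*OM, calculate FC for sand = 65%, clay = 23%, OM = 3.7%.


FC = 0.2576 - 0.0020*65 + 0.0036*23 + 0.0299*3.7
   = 0.2576 - 0.1300 + 0.0828 + 0.1106
   = 0.3210


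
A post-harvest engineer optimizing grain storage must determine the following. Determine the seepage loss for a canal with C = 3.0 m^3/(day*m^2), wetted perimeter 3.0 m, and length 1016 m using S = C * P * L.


S = C * P * L
  = 3.0 * 3.0 * 1016
  = 9144 m^3/day


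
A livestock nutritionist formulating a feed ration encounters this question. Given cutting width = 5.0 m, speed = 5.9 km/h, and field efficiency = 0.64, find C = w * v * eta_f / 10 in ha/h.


C = w * v * eta_f / 10
  = 5.0 * 5.9 * 0.64 / 10
  = 18.88 / 10
  = 1.89 ha/h


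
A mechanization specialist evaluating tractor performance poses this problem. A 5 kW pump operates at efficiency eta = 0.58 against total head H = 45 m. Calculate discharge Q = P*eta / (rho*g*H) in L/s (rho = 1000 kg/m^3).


Q = (P * 1000 * eta) / (rho * g * H)
  = (5 * 1000 * 0.58) / (1000 * 9.81 * 45)
  = 2900 / 441450
  = 0.00657 m^3/s = 6.57 L/s


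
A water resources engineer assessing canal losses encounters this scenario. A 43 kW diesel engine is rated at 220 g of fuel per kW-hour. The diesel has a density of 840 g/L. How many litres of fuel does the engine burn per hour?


FC = P * BSFC / rho_fuel
   = 43 * 220 / 840
   = 9460 / 840
   = 11.26 L/h
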